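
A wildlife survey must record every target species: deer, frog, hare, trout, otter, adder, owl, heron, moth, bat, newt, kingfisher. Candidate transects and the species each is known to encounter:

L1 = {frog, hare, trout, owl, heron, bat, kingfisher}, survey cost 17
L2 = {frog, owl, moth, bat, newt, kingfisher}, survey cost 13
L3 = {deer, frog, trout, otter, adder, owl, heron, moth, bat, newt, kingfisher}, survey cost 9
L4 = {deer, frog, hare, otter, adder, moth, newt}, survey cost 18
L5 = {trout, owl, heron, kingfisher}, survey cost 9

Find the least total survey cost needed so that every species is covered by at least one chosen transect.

L1, L3 cover every species at survey cost 17 + 9 = 26.
Any cover uses at least 2 transects; among all covering selections none totals below 26.

26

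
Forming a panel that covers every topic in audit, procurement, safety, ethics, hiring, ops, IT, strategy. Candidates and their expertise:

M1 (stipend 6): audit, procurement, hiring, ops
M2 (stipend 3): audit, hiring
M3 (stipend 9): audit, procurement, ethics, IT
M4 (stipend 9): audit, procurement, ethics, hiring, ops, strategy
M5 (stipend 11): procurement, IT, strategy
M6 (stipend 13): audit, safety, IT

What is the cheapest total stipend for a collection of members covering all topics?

M4, M6 cover every topic at stipend 9 + 13 = 22.
Any cover uses at least 2 members; among all covering selections none totals below 22.

22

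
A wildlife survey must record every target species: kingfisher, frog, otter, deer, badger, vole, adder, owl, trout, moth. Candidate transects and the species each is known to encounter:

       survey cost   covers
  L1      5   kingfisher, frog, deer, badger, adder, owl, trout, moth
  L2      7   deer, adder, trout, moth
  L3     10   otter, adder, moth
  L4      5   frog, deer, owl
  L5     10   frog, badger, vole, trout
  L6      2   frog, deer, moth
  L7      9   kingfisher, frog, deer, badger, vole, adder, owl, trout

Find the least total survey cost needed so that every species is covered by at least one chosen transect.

L3, L7 cover every species at survey cost 10 + 9 = 19.
Any cover uses at least 2 transects; among all covering selections none totals below 19.
Greedy by coverage-per-survey cost would pick L1, L7, L3 for 24 — worse than the optimum 19.

19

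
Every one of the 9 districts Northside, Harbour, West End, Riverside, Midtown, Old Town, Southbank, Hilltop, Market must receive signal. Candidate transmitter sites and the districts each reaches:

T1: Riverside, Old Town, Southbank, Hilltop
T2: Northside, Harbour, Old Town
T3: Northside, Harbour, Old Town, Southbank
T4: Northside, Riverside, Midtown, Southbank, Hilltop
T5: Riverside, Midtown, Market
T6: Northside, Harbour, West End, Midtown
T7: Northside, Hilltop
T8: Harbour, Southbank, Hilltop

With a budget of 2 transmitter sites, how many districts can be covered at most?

Choosing T1, T6 covers {Northside, Harbour, West End, Riverside, Midtown, Old Town, Southbank, Hilltop} — 8 districts.
No choice of 2 transmitter sites does better; here Market is left uncovered.

8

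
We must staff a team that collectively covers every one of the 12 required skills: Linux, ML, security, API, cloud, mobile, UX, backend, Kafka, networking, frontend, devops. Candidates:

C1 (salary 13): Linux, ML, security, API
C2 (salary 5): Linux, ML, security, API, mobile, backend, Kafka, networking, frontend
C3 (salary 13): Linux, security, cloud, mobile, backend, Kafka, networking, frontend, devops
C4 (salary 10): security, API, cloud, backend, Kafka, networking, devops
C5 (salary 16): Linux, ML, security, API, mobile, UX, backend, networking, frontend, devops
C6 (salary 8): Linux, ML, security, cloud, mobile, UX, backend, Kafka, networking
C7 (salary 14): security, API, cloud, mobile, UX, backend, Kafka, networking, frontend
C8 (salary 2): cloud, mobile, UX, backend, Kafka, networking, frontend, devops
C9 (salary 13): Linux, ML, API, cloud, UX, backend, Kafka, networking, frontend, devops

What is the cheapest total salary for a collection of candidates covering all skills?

7

C2, C8 cover every skill at salary 5 + 2 = 7.
Any cover uses at least 2 candidates; among all covering selections none totals below 7.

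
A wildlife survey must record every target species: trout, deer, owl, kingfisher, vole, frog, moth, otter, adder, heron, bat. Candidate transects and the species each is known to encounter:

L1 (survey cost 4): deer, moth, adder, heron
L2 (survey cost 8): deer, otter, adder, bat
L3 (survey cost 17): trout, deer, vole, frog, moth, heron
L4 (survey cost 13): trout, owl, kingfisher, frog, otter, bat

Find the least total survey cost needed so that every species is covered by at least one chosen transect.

L1, L3, L4 cover every species at survey cost 4 + 17 + 13 = 34.
Any cover uses at least 3 transects; among all covering selections none totals below 34.

34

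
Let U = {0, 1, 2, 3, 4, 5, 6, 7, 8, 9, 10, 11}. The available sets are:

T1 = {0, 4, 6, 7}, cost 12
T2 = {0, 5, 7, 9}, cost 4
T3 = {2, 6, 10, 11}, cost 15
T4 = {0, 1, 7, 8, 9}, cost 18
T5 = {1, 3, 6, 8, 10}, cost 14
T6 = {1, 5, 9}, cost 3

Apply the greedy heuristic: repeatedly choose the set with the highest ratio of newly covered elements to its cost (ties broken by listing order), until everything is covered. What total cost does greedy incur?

45

Pick 1: T2 adds 4 new (0, 5, 7, 9) at cost 4 (ratio 4/4).
Pick 2: T5 adds 5 new (1, 3, 6, 8, 10) at cost 14 (ratio 5/14).
Pick 3: T3 adds 2 new (2, 11) at cost 15 (ratio 2/15).
Pick 4: T1 adds 1 new (4) at cost 12 (ratio 1/12).
Greedy total cost: 4 + 14 + 15 + 12 = 45. (The true optimum is 44, so greedy overshoots here.)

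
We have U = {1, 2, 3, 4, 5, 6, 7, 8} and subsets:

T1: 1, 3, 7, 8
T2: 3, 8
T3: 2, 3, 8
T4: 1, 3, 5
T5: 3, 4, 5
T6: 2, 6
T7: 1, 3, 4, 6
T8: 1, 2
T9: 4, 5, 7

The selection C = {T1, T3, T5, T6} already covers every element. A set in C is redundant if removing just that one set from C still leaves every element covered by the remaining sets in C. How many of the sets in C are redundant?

Drop T1: 1, 7 uncovered — not redundant.
Drop T3: the rest still cover every element — redundant.
Drop T5: 4, 5 uncovered — not redundant.
Drop T6: 6 uncovered — not redundant.
1 redundant: T3.

1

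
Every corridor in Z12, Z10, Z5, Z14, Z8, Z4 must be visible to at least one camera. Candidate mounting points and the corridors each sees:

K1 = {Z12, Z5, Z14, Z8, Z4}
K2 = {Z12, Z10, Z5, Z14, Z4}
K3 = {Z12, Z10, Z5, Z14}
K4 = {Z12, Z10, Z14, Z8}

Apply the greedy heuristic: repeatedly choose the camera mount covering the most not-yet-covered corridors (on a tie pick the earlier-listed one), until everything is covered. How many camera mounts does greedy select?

Pick 1: K1 covers 5 new corridors (Z12, Z5, Z14, Z8, Z4).
Pick 2: K2 covers 1 new corridors (Z10).
Greedy uses 2 camera mounts.

2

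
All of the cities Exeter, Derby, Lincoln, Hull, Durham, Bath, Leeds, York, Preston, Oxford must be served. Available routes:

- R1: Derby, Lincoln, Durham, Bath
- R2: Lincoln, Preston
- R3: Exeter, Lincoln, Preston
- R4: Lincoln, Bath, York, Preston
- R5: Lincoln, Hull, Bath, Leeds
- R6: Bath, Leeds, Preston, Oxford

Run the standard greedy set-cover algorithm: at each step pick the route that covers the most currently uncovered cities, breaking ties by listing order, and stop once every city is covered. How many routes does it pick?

5

Pick 1: R1 covers 4 new cities (Derby, Lincoln, Durham, Bath).
Pick 2: R6 covers 3 new cities (Leeds, Preston, Oxford).
Pick 3: R3 covers 1 new cities (Exeter).
Pick 4: R4 covers 1 new cities (York).
Pick 5: R5 covers 1 new cities (Hull).
Greedy uses 5 routes.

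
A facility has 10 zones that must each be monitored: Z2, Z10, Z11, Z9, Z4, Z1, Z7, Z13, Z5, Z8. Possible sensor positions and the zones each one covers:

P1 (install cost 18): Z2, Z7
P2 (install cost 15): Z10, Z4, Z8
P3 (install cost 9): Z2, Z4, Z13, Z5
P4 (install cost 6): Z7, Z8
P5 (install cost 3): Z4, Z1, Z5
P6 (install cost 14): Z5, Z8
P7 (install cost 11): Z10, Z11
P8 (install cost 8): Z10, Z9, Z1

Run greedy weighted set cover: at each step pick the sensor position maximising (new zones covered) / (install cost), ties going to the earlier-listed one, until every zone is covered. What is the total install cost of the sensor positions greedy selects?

37

Pick 1: P5 adds 3 new (Z4, Z1, Z5) at install cost 3 (ratio 3/3).
Pick 2: P4 adds 2 new (Z7, Z8) at install cost 6 (ratio 2/6).
Pick 3: P8 adds 2 new (Z10, Z9) at install cost 8 (ratio 2/8).
Pick 4: P3 adds 2 new (Z2, Z13) at install cost 9 (ratio 2/9).
Pick 5: P7 adds 1 new (Z11) at install cost 11 (ratio 1/11).
Greedy total install cost: 3 + 6 + 8 + 9 + 11 = 37. (The true optimum is 34, so greedy overshoots here.)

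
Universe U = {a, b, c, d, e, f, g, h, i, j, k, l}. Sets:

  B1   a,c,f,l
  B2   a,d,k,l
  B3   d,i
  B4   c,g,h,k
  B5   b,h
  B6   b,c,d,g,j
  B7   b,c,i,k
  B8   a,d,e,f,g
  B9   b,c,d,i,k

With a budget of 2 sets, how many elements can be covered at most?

9

Choosing B7, B8 covers {a, b, c, d, e, f, g, i, k} — 9 elements.
No choice of 2 sets does better; here h, j, l are left uncovered.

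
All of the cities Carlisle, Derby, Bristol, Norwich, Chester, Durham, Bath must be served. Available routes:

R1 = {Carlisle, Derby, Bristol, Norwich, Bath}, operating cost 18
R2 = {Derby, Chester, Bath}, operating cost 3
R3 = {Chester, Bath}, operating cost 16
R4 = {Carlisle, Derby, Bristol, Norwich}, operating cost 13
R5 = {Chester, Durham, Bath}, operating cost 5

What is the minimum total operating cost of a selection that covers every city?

18

R4, R5 cover every city at operating cost 13 + 5 = 18.
Any cover uses at least 2 routes; among all covering selections none totals below 18.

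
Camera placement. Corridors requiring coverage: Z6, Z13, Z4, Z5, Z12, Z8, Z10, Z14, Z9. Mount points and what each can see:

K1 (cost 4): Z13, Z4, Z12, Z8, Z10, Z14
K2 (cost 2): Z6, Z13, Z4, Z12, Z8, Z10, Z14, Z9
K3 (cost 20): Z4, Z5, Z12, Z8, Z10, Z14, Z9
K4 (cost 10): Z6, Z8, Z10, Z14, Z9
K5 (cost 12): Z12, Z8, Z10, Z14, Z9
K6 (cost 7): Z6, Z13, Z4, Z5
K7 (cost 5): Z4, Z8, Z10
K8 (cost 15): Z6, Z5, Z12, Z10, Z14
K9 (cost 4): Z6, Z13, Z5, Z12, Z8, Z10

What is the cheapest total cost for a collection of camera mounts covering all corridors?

K2, K9 cover every corridor at cost 2 + 4 = 6.
Any cover uses at least 2 camera mounts; among all covering selections none totals below 6.

6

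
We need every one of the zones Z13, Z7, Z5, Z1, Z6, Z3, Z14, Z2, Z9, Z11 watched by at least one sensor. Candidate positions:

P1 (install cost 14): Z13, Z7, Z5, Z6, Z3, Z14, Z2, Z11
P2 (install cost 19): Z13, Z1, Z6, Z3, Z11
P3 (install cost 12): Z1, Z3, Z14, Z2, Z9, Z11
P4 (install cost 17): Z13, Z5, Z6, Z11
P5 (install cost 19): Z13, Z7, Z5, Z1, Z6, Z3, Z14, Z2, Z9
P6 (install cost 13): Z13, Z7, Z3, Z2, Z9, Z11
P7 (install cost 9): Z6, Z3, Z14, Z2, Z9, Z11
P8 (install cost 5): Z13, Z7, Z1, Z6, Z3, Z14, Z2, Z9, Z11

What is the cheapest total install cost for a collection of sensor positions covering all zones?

19

P1, P8 cover every zone at install cost 14 + 5 = 19.
Any cover uses at least 2 sensor positions; among all covering selections none totals below 19.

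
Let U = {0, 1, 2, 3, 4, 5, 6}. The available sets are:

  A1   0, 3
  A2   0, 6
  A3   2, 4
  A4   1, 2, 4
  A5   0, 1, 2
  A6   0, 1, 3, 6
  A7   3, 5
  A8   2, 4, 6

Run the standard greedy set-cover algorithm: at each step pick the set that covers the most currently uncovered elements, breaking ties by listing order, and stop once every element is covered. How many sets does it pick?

Pick 1: A6 covers 4 new elements (0, 1, 3, 6).
Pick 2: A3 covers 2 new elements (2, 4).
Pick 3: A7 covers 1 new elements (5).
Greedy uses 3 sets.

3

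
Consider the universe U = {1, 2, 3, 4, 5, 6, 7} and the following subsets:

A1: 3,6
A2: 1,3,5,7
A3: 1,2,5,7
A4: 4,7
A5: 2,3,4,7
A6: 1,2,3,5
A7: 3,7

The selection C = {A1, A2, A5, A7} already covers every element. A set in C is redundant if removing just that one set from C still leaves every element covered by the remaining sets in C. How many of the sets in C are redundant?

1

Drop A1: 6 uncovered — not redundant.
Drop A2: 1, 5 uncovered — not redundant.
Drop A5: 2, 4 uncovered — not redundant.
Drop A7: the rest still cover every element — redundant.
1 redundant: A7.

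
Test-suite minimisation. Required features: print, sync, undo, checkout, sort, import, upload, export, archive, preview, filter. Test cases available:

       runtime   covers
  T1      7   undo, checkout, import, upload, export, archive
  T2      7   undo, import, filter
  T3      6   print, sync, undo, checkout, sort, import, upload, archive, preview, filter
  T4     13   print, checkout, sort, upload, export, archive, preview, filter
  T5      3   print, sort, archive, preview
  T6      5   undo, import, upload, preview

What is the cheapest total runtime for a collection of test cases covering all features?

13

T1, T3 cover every feature at runtime 7 + 6 = 13.
Any cover uses at least 2 test cases; among all covering selections none totals below 13.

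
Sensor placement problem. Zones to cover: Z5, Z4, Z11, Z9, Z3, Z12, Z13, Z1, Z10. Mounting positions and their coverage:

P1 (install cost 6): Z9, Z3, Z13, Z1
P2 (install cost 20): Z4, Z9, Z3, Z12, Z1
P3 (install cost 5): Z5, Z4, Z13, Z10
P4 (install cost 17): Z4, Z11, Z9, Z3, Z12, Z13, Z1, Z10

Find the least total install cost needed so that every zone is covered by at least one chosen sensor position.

P3, P4 cover every zone at install cost 5 + 17 = 22.
Any cover uses at least 2 sensor positions; among all covering selections none totals below 22.

22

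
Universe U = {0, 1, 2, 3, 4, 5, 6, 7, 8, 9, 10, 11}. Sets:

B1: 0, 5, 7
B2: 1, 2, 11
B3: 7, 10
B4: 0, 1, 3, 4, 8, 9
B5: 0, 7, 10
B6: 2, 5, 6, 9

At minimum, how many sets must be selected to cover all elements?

B2, B3, B4, B6 together cover {0, 1, 2, 3, 4, 5, 6, 7, 8, 9, 10, 11} — every element.
No 3 of the 6 sets cover everything (all 20 triples fall short), so 4 is minimum.

4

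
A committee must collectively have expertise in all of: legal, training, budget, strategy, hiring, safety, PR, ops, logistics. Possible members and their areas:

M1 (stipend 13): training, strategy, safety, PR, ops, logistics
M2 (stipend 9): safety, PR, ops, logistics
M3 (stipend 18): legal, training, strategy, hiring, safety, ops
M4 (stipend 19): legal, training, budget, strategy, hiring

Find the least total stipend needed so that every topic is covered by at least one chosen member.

M2, M4 cover every topic at stipend 9 + 19 = 28.
Any cover uses at least 2 members; among all covering selections none totals below 28.

28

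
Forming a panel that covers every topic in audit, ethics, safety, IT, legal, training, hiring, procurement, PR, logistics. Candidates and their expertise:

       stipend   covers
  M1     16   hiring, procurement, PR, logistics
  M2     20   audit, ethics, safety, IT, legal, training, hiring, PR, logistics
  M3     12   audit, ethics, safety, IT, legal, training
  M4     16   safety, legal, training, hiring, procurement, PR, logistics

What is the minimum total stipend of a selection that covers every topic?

28

M1, M3 cover every topic at stipend 16 + 12 = 28.
Any cover uses at least 2 members; among all covering selections none totals below 28.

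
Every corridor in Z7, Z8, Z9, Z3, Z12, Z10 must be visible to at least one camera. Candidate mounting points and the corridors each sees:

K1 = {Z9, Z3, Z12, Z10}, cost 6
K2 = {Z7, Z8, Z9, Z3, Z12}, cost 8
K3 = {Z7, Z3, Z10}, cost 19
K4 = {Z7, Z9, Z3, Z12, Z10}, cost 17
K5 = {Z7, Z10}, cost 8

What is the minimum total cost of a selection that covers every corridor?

K1, K2 cover every corridor at cost 6 + 8 = 14.
Any cover uses at least 2 camera mounts; among all covering selections none totals below 14.

14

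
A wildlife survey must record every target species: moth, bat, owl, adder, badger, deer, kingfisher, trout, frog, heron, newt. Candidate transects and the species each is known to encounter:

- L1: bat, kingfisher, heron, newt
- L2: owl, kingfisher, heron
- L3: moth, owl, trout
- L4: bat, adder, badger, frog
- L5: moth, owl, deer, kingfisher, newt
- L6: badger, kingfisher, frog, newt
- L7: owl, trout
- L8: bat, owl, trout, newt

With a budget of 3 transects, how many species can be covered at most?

10

Choosing L1, L3, L4 covers {moth, bat, owl, adder, badger, kingfisher, trout, frog, heron, newt} — 10 species.
No choice of 3 transects does better; here deer is left uncovered.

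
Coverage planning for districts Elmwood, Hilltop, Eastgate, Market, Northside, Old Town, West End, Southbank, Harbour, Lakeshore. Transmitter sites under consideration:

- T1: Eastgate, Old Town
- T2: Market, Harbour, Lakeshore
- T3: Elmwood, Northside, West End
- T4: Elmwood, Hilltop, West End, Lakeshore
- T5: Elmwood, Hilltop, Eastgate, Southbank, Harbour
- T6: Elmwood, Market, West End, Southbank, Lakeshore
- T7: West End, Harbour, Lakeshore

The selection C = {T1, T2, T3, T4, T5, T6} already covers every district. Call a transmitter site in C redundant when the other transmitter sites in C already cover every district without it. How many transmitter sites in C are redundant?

4

Drop T1: Old Town uncovered — not redundant.
Drop T2: the rest still cover every district — redundant.
Drop T3: Northside uncovered — not redundant.
Drop T4: the rest still cover every district — redundant.
Drop T5: the rest still cover every district — redundant.
Drop T6: the rest still cover every district — redundant.
4 redundant: T2, T4, T5, T6.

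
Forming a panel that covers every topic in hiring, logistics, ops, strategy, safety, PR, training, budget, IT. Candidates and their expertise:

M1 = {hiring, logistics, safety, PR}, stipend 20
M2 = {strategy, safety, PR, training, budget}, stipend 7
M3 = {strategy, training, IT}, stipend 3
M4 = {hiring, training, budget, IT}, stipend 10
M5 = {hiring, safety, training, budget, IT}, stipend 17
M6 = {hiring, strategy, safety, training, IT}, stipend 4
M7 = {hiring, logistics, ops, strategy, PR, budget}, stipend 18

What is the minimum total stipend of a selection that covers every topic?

M6, M7 cover every topic at stipend 4 + 18 = 22.
Any cover uses at least 2 members; among all covering selections none totals below 22.

22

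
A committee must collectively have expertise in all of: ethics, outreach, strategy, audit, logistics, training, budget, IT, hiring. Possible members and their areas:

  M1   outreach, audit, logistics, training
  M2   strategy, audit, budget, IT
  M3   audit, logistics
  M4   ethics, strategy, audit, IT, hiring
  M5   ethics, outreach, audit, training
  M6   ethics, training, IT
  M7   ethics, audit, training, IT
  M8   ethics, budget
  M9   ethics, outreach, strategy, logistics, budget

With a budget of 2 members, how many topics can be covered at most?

8

Choosing M1, M4 covers {ethics, outreach, strategy, audit, logistics, training, IT, hiring} — 8 topics.
No choice of 2 members does better; here budget is left uncovered.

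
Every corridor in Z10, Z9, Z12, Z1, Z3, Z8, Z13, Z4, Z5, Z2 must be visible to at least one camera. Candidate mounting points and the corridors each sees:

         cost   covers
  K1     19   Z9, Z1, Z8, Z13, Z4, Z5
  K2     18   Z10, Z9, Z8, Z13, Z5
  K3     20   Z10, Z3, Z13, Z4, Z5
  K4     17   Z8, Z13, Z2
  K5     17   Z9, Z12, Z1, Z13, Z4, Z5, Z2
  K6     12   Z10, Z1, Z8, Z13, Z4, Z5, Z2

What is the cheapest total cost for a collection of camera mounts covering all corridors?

K3, K5, K6 cover every corridor at cost 20 + 17 + 12 = 49.
Any cover uses at least 3 camera mounts; among all covering selections none totals below 49.

49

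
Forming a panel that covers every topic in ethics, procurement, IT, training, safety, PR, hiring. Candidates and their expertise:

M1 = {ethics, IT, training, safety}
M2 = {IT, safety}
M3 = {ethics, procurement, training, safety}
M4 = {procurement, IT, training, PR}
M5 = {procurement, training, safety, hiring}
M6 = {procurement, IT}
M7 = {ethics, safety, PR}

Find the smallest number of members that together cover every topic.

M1, M4, M5 together cover {ethics, procurement, IT, training, safety, PR, hiring} — every topic.
No 2 of the 7 members cover everything (all 21 pairs fall short), so 3 is minimum.

3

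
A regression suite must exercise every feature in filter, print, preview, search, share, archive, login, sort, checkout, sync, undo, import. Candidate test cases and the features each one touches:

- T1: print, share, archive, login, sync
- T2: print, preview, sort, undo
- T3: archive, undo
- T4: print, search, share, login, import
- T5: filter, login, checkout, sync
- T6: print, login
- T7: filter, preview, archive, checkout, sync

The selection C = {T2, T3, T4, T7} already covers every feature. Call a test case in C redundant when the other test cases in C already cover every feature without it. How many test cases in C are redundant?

Drop T2: sort uncovered — not redundant.
Drop T3: the rest still cover every feature — redundant.
Drop T4: search, share, login, import uncovered — not redundant.
Drop T7: filter, checkout, sync uncovered — not redundant.
1 redundant: T3.

1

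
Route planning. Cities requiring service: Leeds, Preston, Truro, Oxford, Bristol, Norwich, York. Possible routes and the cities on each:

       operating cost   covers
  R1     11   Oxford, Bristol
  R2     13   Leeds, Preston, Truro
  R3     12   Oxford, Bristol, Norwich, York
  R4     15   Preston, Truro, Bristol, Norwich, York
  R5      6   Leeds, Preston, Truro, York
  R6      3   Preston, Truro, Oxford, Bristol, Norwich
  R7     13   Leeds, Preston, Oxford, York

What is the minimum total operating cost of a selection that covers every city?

R5, R6 cover every city at operating cost 6 + 3 = 9.
Any cover uses at least 2 routes; among all covering selections none totals below 9.

9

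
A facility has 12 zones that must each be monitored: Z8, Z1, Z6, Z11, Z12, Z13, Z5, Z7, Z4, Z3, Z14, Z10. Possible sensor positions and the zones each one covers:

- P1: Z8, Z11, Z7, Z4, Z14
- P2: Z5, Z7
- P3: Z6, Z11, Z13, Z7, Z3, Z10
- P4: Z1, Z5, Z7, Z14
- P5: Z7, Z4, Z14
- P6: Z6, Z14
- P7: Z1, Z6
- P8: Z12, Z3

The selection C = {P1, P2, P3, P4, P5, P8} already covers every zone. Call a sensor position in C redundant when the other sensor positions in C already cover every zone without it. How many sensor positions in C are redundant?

2

Drop P1: Z8 uncovered — not redundant.
Drop P2: the rest still cover every zone — redundant.
Drop P3: Z6, Z13, Z10 uncovered — not redundant.
Drop P4: Z1 uncovered — not redundant.
Drop P5: the rest still cover every zone — redundant.
Drop P8: Z12 uncovered — not redundant.
2 redundant: P2, P5.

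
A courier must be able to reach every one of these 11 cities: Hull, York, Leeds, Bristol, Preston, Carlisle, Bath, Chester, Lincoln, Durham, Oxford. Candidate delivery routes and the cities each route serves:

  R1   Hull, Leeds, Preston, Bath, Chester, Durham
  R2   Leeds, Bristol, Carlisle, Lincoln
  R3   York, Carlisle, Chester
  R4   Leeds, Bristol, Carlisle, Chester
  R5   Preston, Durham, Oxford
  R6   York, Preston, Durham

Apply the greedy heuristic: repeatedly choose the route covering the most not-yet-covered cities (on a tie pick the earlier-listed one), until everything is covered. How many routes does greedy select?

Pick 1: R1 covers 6 new cities (Hull, Leeds, Preston, Bath, Chester, Durham).
Pick 2: R2 covers 3 new cities (Bristol, Carlisle, Lincoln).
Pick 3: R3 covers 1 new cities (York).
Pick 4: R5 covers 1 new cities (Oxford).
Greedy uses 4 routes.

4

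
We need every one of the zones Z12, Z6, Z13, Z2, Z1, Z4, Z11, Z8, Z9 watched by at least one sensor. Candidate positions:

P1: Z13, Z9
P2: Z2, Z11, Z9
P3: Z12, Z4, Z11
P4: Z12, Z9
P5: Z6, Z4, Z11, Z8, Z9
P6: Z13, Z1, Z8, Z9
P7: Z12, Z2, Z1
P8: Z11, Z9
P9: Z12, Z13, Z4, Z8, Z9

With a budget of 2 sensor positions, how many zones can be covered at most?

Choosing P5, P7 covers {Z12, Z6, Z2, Z1, Z4, Z11, Z8, Z9} — 8 zones.
No choice of 2 sensor positions does better; here Z13 is left uncovered.

8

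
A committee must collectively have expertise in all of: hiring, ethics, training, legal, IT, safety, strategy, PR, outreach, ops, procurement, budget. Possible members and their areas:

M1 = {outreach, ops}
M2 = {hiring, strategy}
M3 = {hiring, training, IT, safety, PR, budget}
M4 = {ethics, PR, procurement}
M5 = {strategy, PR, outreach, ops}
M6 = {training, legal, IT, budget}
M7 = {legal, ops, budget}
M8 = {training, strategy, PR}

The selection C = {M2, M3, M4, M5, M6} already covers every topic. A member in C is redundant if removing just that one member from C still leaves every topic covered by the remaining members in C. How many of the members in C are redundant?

Drop M2: the rest still cover every topic — redundant.
Drop M3: safety uncovered — not redundant.
Drop M4: ethics, procurement uncovered — not redundant.
Drop M5: outreach, ops uncovered — not redundant.
Drop M6: legal uncovered — not redundant.
1 redundant: M2.

1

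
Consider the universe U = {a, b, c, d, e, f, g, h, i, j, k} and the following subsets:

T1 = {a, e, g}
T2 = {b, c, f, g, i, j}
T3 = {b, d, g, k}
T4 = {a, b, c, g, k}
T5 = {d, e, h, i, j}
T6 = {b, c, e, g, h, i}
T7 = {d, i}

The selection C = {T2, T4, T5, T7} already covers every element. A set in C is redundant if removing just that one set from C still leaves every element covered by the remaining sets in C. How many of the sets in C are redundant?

Drop T2: f uncovered — not redundant.
Drop T4: a, k uncovered — not redundant.
Drop T5: e, h uncovered — not redundant.
Drop T7: the rest still cover every element — redundant.
1 redundant: T7.

1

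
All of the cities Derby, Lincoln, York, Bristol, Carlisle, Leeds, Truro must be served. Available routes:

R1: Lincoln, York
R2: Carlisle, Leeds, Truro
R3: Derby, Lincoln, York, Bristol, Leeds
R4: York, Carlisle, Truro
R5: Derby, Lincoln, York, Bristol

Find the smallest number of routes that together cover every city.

R2, R3 together cover {Derby, Lincoln, York, Bristol, Carlisle, Leeds, Truro} — every city.
No single route contains all 7 cities, so 2 is optimal.

2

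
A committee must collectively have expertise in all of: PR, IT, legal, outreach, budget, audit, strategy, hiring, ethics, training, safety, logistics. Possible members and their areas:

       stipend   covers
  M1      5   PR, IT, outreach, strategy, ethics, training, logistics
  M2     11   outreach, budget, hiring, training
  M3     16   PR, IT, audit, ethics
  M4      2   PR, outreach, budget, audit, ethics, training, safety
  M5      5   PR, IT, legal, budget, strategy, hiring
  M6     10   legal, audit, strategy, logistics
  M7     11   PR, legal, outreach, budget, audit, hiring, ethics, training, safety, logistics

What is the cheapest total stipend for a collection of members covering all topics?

M1, M4, M5 cover every topic at stipend 5 + 2 + 5 = 12.
Any cover uses at least 2 members; among all covering selections none totals below 12.

12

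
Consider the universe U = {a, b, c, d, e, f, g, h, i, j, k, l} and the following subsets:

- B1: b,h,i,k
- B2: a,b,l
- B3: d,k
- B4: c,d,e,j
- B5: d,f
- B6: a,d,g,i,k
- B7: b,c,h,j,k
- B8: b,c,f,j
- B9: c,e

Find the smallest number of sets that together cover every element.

B1, B2, B4, B5, B6 together cover {a, b, c, d, e, f, g, h, i, j, k, l} — every element.
No 4 of the 9 sets cover everything (all 126 size-4 selections fall short), so 5 is minimum.

5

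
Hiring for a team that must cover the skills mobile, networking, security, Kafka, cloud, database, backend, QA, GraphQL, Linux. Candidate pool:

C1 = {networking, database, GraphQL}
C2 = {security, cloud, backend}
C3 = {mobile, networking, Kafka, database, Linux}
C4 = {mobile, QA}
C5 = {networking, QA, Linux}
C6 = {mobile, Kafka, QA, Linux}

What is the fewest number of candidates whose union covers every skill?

C1, C2, C6 together cover {mobile, networking, security, Kafka, cloud, database, backend, QA, GraphQL, Linux} — every skill.
No 2 of the 6 candidates cover everything (all 15 pairs fall short), so 3 is minimum.
Greedy (largest uncovered first) would take C3, C2, C1, C4 — 4 candidates — but 3 suffice.

3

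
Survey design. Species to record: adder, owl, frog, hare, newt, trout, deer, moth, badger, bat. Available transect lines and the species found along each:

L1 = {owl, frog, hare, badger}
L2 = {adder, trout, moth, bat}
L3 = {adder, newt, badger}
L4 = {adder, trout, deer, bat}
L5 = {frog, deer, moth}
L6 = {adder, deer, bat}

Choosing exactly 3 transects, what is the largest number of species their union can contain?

9

Choosing L1, L2, L3 covers {adder, owl, frog, hare, newt, trout, moth, badger, bat} — 9 species.
No choice of 3 transects does better; here deer is left uncovered.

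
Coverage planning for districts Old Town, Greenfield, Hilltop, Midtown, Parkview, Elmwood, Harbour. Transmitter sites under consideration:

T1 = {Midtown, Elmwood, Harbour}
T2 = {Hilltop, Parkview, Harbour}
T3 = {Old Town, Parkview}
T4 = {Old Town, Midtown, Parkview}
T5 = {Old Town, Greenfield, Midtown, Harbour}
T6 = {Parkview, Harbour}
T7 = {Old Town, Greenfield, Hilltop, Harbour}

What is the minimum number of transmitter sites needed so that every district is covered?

T1, T2, T5 together cover {Old Town, Greenfield, Hilltop, Midtown, Parkview, Elmwood, Harbour} — every district.
No 2 of the 7 transmitter sites cover everything (all 21 pairs fall short), so 3 is minimum.

3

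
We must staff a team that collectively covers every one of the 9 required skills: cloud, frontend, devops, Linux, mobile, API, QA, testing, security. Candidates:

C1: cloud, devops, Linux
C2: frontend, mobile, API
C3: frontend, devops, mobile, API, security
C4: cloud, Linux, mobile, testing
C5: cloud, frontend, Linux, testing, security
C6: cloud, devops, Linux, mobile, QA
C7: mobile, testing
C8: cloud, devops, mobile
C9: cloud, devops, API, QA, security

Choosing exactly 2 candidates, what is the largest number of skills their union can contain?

8

Choosing C3, C4 covers {cloud, frontend, devops, Linux, mobile, API, testing, security} — 8 skills.
No choice of 2 candidates does better; here QA is left uncovered.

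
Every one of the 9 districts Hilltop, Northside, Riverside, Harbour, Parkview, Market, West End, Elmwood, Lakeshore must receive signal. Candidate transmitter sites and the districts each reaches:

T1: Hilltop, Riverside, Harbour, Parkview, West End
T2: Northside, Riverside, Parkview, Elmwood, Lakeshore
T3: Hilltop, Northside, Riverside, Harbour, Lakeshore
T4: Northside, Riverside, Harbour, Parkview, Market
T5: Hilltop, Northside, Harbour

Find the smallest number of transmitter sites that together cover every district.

3

T1, T2, T4 together cover {Hilltop, Northside, Riverside, Harbour, Parkview, Market, West End, Elmwood, Lakeshore} — every district.
No 2 of the 5 transmitter sites cover everything (all 10 pairs fall short), so 3 is minimum.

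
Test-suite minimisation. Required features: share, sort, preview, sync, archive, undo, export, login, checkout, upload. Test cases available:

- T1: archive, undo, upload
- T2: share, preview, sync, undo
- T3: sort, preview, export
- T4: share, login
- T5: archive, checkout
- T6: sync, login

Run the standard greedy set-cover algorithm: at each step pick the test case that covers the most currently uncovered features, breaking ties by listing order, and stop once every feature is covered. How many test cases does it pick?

Pick 1: T2 covers 4 new features (share, preview, sync, undo).
Pick 2: T1 covers 2 new features (archive, upload).
Pick 3: T3 covers 2 new features (sort, export).
Pick 4: T4 covers 1 new features (login).
Pick 5: T5 covers 1 new features (checkout).
Greedy uses 5 test cases.

5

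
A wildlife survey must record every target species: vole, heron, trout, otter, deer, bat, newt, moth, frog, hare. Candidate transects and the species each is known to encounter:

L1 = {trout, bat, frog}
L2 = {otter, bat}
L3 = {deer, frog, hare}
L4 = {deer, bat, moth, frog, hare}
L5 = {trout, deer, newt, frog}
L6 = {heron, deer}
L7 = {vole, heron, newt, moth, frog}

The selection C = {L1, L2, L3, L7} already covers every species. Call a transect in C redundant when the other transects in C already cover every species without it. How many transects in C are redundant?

0

Drop L1: trout uncovered — not redundant.
Drop L2: otter uncovered — not redundant.
Drop L3: deer, hare uncovered — not redundant.
Drop L7: vole, heron, newt, moth uncovered — not redundant.
None of the transects in C is redundant.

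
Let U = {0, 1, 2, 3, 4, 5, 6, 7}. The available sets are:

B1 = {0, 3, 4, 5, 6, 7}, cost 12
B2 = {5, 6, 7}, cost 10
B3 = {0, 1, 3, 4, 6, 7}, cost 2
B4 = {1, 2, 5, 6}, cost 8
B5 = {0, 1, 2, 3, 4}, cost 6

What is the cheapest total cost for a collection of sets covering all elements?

10

B3, B4 cover every element at cost 2 + 8 = 10.
Any cover uses at least 2 sets; among all covering selections none totals below 10.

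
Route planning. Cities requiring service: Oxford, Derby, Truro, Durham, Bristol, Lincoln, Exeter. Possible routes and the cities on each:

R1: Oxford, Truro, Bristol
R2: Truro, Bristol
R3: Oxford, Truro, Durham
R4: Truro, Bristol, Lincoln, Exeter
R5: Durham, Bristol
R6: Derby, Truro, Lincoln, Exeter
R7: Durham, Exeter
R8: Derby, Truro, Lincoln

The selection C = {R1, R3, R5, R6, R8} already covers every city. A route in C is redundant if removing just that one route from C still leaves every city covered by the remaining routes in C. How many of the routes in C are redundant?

4

Drop R1: the rest still cover every city — redundant.
Drop R3: the rest still cover every city — redundant.
Drop R5: the rest still cover every city — redundant.
Drop R6: Exeter uncovered — not redundant.
Drop R8: the rest still cover every city — redundant.
4 redundant: R1, R3, R5, R8.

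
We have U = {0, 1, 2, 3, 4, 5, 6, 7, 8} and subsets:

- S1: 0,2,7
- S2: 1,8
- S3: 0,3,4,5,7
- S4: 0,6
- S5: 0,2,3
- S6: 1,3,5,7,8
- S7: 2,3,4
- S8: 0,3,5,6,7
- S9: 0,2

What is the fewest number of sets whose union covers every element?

3

S2, S7, S8 together cover {0, 1, 2, 3, 4, 5, 6, 7, 8} — every element.
No 2 of the 9 sets cover everything (all 36 pairs fall short), so 3 is minimum.
Greedy (largest uncovered first) would take S3, S2, S1, S4 — 4 sets — but 3 suffice.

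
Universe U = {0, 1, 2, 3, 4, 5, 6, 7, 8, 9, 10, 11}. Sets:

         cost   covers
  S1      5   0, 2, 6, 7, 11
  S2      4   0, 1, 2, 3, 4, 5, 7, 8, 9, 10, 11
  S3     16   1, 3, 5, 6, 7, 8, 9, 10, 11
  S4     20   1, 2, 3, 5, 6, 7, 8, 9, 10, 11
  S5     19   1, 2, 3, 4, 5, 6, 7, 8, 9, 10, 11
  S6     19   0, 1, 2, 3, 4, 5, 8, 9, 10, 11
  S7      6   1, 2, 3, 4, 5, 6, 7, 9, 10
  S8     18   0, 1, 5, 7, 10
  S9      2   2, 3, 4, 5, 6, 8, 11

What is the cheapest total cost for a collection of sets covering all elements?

S2, S9 cover every element at cost 4 + 2 = 6.
Any cover uses at least 2 sets; among all covering selections none totals below 6.

6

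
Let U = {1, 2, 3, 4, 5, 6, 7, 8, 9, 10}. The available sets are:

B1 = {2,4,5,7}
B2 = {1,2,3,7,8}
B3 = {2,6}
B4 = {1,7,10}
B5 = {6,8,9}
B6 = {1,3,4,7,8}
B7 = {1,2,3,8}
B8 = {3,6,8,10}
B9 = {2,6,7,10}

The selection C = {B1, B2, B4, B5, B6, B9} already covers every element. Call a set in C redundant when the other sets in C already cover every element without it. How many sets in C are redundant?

Drop B1: 5 uncovered — not redundant.
Drop B2: the rest still cover every element — redundant.
Drop B4: the rest still cover every element — redundant.
Drop B5: 9 uncovered — not redundant.
Drop B6: the rest still cover every element — redundant.
Drop B9: the rest still cover every element — redundant.
4 redundant: B2, B4, B6, B9.

4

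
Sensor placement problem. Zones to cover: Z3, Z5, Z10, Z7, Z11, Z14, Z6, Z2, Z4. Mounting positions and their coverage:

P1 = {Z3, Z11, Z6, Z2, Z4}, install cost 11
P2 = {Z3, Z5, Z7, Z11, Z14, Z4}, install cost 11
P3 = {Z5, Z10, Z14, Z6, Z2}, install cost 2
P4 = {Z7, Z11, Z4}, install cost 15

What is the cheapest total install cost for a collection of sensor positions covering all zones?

P2, P3 cover every zone at install cost 11 + 2 = 13.
Any cover uses at least 2 sensor positions; among all covering selections none totals below 13.

13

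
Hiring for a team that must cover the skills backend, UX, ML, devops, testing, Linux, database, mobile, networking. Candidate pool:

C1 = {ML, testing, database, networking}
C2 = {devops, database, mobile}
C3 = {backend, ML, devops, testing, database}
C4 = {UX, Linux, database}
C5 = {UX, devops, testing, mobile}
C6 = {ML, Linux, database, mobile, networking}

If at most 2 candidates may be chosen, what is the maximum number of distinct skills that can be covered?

Choosing C3, C6 covers {backend, ML, devops, testing, Linux, database, mobile, networking} — 8 skills.
No choice of 2 candidates does better; here UX is left uncovered.

8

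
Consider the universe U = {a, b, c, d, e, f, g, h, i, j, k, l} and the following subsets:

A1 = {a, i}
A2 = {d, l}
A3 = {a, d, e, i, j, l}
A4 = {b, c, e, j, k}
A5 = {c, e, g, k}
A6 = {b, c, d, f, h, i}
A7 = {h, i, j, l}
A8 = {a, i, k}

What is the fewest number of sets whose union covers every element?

A3, A5, A6 together cover {a, b, c, d, e, f, g, h, i, j, k, l} — every element.
No 2 of the 8 sets cover everything (all 28 pairs fall short), so 3 is minimum.

3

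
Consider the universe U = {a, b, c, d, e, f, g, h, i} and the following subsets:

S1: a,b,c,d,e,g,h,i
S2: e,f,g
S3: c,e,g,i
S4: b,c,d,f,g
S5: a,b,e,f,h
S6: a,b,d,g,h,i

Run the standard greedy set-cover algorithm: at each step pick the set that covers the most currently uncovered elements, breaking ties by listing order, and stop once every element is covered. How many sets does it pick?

2

Pick 1: S1 covers 8 new elements (a, b, c, d, e, g, h, i).
Pick 2: S2 covers 1 new elements (f).
Greedy uses 2 sets.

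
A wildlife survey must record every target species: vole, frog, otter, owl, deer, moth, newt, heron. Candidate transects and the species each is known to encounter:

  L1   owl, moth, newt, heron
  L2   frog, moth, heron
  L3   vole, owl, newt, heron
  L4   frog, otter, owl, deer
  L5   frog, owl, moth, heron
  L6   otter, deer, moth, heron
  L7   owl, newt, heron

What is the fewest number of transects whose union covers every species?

3

L1, L3, L4 together cover {vole, frog, otter, owl, deer, moth, newt, heron} — every species.
No 2 of the 7 transects cover everything (all 21 pairs fall short), so 3 is minimum.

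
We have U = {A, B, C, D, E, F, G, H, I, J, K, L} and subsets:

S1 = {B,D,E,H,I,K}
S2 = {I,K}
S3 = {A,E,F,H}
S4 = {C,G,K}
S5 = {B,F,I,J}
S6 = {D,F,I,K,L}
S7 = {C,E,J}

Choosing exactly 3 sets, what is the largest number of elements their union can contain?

Choosing S1, S3, S4 covers {A, B, C, D, E, F, G, H, I, K} — 10 elements.
No choice of 3 sets does better; here J, L are left uncovered.

10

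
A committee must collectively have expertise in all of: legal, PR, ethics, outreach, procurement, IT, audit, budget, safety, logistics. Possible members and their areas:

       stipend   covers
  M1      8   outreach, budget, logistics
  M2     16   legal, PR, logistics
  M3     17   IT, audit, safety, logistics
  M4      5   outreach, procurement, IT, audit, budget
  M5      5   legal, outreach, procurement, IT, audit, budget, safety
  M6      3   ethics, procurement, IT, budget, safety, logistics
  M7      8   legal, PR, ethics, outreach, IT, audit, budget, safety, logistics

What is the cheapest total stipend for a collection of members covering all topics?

M6, M7 cover every topic at stipend 3 + 8 = 11.
Any cover uses at least 2 members; among all covering selections none totals below 11.
Greedy by coverage-per-stipend would pick M6, M5, M7 for 16 — worse than the optimum 11.

11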